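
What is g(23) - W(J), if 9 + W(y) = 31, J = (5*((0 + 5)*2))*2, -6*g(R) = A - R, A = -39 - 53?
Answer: -17/6 ≈ -2.8333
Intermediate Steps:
A = -92
g(R) = 46/3 + R/6 (g(R) = -(-92 - R)/6 = 46/3 + R/6)
J = 100 (J = (5*(5*2))*2 = (5*10)*2 = 50*2 = 100)
W(y) = 22 (W(y) = -9 + 31 = 22)
g(23) - W(J) = (46/3 + (⅙)*23) - 1*22 = (46/3 + 23/6) - 22 = 115/6 - 22 = -17/6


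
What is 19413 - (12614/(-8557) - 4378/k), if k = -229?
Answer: 38006228449/1959553 ≈ 19395.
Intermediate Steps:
19413 - (12614/(-8557) - 4378/k) = 19413 - (12614/(-8557) - 4378/(-229)) = 19413 - (12614*(-1/8557) - 4378*(-1/229)) = 19413 - (-12614/8557 + 4378/229) = 19413 - 1*34573940/1959553 = 19413 - 34573940/1959553 = 38006228449/1959553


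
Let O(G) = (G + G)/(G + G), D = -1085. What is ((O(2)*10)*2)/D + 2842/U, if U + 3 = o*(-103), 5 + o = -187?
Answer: 537622/4290741 ≈ 0.12530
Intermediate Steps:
o = -192 (o = -5 - 187 = -192)
O(G) = 1 (O(G) = (2*G)/((2*G)) = (2*G)*(1/(2*G)) = 1)
U = 19773 (U = -3 - 192*(-103) = -3 + 19776 = 19773)
((O(2)*10)*2)/D + 2842/U = ((1*10)*2)/(-1085) + 2842/19773 = (10*2)*(-1/1085) + 2842*(1/19773) = 20*(-1/1085) + 2842/19773 = -4/217 + 2842/19773 = 537622/4290741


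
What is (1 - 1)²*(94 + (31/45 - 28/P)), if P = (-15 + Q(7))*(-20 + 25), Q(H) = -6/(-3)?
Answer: 0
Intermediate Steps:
Q(H) = 2 (Q(H) = -6*(-⅓) = 2)
P = -65 (P = (-15 + 2)*(-20 + 25) = -13*5 = -65)
(1 - 1)²*(94 + (31/45 - 28/P)) = (1 - 1)²*(94 + (31/45 - 28/(-65))) = 0²*(94 + (31*(1/45) - 28*(-1/65))) = 0*(94 + (31/45 + 28/65)) = 0*(94 + 131/117) = 0*(11129/117) = 0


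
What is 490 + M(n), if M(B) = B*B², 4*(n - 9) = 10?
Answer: 16087/8 ≈ 2010.9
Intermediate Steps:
n = 23/2 (n = 9 + (¼)*10 = 9 + 5/2 = 23/2 ≈ 11.500)
M(B) = B³
490 + M(n) = 490 + (23/2)³ = 490 + 12167/8 = 16087/8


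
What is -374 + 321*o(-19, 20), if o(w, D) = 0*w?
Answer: -374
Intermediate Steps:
o(w, D) = 0
-374 + 321*o(-19, 20) = -374 + 321*0 = -374 + 0 = -374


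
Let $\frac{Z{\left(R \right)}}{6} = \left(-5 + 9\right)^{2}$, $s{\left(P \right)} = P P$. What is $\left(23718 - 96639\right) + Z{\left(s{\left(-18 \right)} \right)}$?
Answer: $-72825$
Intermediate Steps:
$s{\left(P \right)} = P^{2}$
$Z{\left(R \right)} = 96$ ($Z{\left(R \right)} = 6 \left(-5 + 9\right)^{2} = 6 \cdot 4^{2} = 6 \cdot 16 = 96$)
$\left(23718 - 96639\right) + Z{\left(s{\left(-18 \right)} \right)} = \left(23718 - 96639\right) + 96 = -72921 + 96 = -72825$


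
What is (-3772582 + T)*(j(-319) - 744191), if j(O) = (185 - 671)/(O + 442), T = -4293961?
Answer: 246126303550199/41 ≈ 6.0031e+12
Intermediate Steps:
j(O) = -486/(442 + O)
(-3772582 + T)*(j(-319) - 744191) = (-3772582 - 4293961)*(-486/(442 - 319) - 744191) = -8066543*(-486/123 - 744191) = -8066543*(-486*1/123 - 744191) = -8066543*(-162/41 - 744191) = -8066543*(-30511993/41) = 246126303550199/41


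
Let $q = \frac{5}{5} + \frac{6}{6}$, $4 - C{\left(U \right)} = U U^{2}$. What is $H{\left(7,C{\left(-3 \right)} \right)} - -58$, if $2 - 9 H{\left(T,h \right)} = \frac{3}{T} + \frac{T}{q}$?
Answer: $\frac{809}{14} \approx 57.786$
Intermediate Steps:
$C{\left(U \right)} = 4 - U^{3}$ ($C{\left(U \right)} = 4 - U U^{2} = 4 - U^{3}$)
$q = 2$ ($q = 5 \cdot \frac{1}{5} + 6 \cdot \frac{1}{6} = 1 + 1 = 2$)
$H{\left(T,h \right)} = \frac{2}{9} - \frac{1}{3 T} - \frac{T}{18}$ ($H{\left(T,h \right)} = \frac{2}{9} - \frac{\frac{3}{T} + \frac{T}{2}}{9} = \frac{2}{9} - \frac{\frac{T}{2} + \frac{3}{T}}{9} = \frac{2}{9} - \left(\frac{1}{3 T} + \frac{T}{18}\right) = \frac{2}{9} - \frac{1}{3 T} - \frac{T}{18}$)
$H{\left(7,C{\left(-3 \right)} \right)} - -58 = \frac{-6 + 7 \left(4 - 7\right)}{18 \cdot 7} - -58 = \frac{1}{18} \cdot \frac{1}{7} \left(-6 + 7 \left(4 - 7\right)\right) + 58 = \frac{1}{18} \cdot \frac{1}{7} \left(-6 + 7 \left(-3\right)\right) + 58 = \frac{1}{18} \cdot \frac{1}{7} \left(-6 - 21\right) + 58 = \frac{1}{18} \cdot \frac{1}{7} \left(-27\right) + 58 = - \frac{3}{14} + 58 = \frac{809}{14}$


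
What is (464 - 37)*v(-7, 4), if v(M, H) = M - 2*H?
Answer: -6405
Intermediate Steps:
(464 - 37)*v(-7, 4) = (464 - 37)*(-7 - 2*4) = 427*(-7 - 8) = 427*(-15) = -6405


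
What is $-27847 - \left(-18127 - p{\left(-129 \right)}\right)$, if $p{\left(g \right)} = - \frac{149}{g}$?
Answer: $- \frac{1253731}{129} \approx -9718.8$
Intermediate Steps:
$-27847 - \left(-18127 - p{\left(-129 \right)}\right) = -27847 - \left(-18127 - - \frac{149}{-129}\right) = -27847 - \left(-18127 - \left(-149\right) \left(- \frac{1}{129}\right)\right) = -27847 - \left(-18127 - \frac{149}{129}\right) = -27847 - - \frac{2338532}{129} = -27847 + \frac{2338532}{129} = - \frac{1253731}{129}$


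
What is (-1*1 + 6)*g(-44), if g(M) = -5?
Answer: -25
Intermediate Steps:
(-1*1 + 6)*g(-44) = (-1*1 + 6)*(-5) = (-1 + 6)*(-5) = 5*(-5) = -25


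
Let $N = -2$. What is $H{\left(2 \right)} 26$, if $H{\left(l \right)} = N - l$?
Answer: $-104$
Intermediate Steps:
$H{\left(l \right)} = -2 - l$
$H{\left(2 \right)} 26 = \left(-2 - 2\right) 26 = \left(-4\right) 26 = -104$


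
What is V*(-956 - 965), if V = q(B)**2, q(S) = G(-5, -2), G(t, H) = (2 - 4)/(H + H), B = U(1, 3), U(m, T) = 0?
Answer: -1921/4 ≈ -480.25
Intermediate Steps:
B = 0
G(t, H) = -1/H (G(t, H) = -2*1/(2*H) = -1/H)
q(S) = 1/2 (q(S) = -1/(-2) = -1*(-1/2) = 1/2)
V = 1/4 (V = (1/2)**2 = 1/4 ≈ 0.25000)
V*(-956 - 965) = (-956 - 965)/4 = (1/4)*(-1921) = -1921/4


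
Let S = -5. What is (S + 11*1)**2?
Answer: 36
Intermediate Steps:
(S + 11*1)**2 = (-5 + 11*1)**2 = (-5 + 11)**2 = 6**2 = 36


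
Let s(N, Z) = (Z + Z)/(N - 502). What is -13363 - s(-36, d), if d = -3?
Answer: -3594650/269 ≈ -13363.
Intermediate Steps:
s(N, Z) = 2*Z/(-502 + N) (s(N, Z) = (2*Z)/(-502 + N) = 2*Z/(-502 + N))
-13363 - s(-36, d) = -13363 - 2*(-3)/(-502 - 36) = -13363 - 2*(-3)/(-538) = -13363 - 2*(-3)*(-1)/538 = -13363 - 1*3/269 = -13363 - 3/269 = -3594650/269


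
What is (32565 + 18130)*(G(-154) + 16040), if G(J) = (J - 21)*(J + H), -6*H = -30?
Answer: 2135019925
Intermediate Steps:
H = 5 (H = -⅙*(-30) = 5)
G(J) = (-21 + J)*(5 + J) (G(J) = (J - 21)*(J + 5) = (-21 + J)*(5 + J))
(32565 + 18130)*(G(-154) + 16040) = (32565 + 18130)*((-105 + (-154)² - 16*(-154)) + 16040) = 50695*((-105 + 23716 + 2464) + 16040) = 50695*(26075 + 16040) = 50695*42115 = 2135019925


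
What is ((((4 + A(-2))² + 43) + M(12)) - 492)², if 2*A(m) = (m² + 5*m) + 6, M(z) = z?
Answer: 177241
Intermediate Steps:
A(m) = 3 + m²/2 + 5*m/2 (A(m) = ((m² + 5*m) + 6)/2 = (6 + m² + 5*m)/2 = 3 + m²/2 + 5*m/2)
((((4 + A(-2))² + 43) + M(12)) - 492)² = ((((4 + (3 + (½)*(-2)² + (5/2)*(-2)))² + 43) + 12) - 492)² = ((((4 + (3 + (½)*4 - 5))² + 43) + 12) - 492)² = ((((4 + (3 + 2 - 5))² + 43) + 12) - 492)² = ((((4 + 0)² + 43) + 12) - 492)² = (((4² + 43) + 12) - 492)² = (((16 + 43) + 12) - 492)² = ((59 + 12) - 492)² = (71 - 492)² = (-421)² = 177241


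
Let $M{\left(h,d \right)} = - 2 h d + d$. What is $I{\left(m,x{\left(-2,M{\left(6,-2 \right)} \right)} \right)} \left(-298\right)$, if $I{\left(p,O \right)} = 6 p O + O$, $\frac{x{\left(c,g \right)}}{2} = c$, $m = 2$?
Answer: $15496$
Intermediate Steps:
$M{\left(h,d \right)} = d - 2 d h$ ($M{\left(h,d \right)} = - 2 d h + d = d - 2 d h$)
$x{\left(c,g \right)} = 2 c$
$I{\left(p,O \right)} = O + 6 O p$ ($I{\left(p,O \right)} = 6 O p + O = O + 6 O p$)
$I{\left(m,x{\left(-2,M{\left(6,-2 \right)} \right)} \right)} \left(-298\right) = 2 \left(-2\right) \left(1 + 6 \cdot 2\right) \left(-298\right) = - 4 \left(1 + 12\right) \left(-298\right) = \left(-4\right) 13 \left(-298\right) = \left(-52\right) \left(-298\right) = 15496$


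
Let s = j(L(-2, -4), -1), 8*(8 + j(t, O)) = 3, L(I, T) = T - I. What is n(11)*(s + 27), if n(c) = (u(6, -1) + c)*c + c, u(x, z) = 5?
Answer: 28985/8 ≈ 3623.1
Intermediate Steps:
j(t, O) = -61/8 (j(t, O) = -8 + (⅛)*3 = -8 + 3/8 = -61/8)
s = -61/8 ≈ -7.6250
n(c) = c + c*(5 + c) (n(c) = (5 + c)*c + c = c*(5 + c) + c = c + c*(5 + c))
n(11)*(s + 27) = (11*(6 + 11))*(-61/8 + 27) = (11*17)*(155/8) = 187*(155/8) = 28985/8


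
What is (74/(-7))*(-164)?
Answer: 12136/7 ≈ 1733.7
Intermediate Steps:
(74/(-7))*(-164) = -⅐*74*(-164) = -74/7*(-164) = 12136/7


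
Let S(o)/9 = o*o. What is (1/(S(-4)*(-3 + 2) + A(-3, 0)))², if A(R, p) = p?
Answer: 1/20736 ≈ 4.8225e-5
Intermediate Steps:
S(o) = 9*o² (S(o) = 9*(o*o) = 9*o²)
(1/(S(-4)*(-3 + 2) + A(-3, 0)))² = (1/((9*(-4)²)*(-3 + 2) + 0))² = (1/((9*16)*(-1) + 0))² = (1/(144*(-1) + 0))² = (1/(-144 + 0))² = (1/(-144))² = (-1/144)² = 1/20736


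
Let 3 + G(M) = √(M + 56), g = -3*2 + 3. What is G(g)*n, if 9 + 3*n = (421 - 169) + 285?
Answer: -528 + 176*√53 ≈ 753.30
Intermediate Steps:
g = -3 (g = -6 + 3 = -3)
G(M) = -3 + √(56 + M) (G(M) = -3 + √(M + 56) = -3 + √(56 + M))
n = 176 (n = -3 + ((421 - 169) + 285)/3 = -3 + (252 + 285)/3 = -3 + (⅓)*537 = -3 + 179 = 176)
G(g)*n = (-3 + √(56 - 3))*176 = (-3 + √53)*176 = -528 + 176*√53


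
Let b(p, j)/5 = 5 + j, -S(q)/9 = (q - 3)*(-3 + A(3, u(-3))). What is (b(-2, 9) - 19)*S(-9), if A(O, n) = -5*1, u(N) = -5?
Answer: -44064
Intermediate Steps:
A(O, n) = -5
S(q) = -216 + 72*q (S(q) = -9*(q - 3)*(-3 - 5) = -9*(-3 + q)*(-8) = -9*(24 - 8*q) = -216 + 72*q)
b(p, j) = 25 + 5*j (b(p, j) = 5*(5 + j) = 25 + 5*j)
(b(-2, 9) - 19)*S(-9) = ((25 + 5*9) - 19)*(-216 + 72*(-9)) = ((25 + 45) - 19)*(-216 - 648) = (70 - 19)*(-864) = 51*(-864) = -44064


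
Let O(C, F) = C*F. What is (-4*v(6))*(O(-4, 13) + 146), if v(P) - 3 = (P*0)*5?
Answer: -1128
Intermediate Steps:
v(P) = 3 (v(P) = 3 + (P*0)*5 = 3 + 0*5 = 3 + 0 = 3)
(-4*v(6))*(O(-4, 13) + 146) = (-4*3)*(-4*13 + 146) = -12*(-52 + 146) = -12*94 = -1128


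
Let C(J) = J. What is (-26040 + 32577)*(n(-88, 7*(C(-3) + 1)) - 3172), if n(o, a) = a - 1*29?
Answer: -21016455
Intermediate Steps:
n(o, a) = -29 + a (n(o, a) = a - 29 = -29 + a)
(-26040 + 32577)*(n(-88, 7*(C(-3) + 1)) - 3172) = (-26040 + 32577)*((-29 + 7*(-3 + 1)) - 3172) = 6537*((-29 + 7*(-2)) - 3172) = 6537*((-29 - 14) - 3172) = 6537*(-43 - 3172) = 6537*(-3215) = -21016455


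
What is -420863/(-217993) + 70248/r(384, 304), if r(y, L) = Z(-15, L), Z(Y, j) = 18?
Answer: 2553524633/653979 ≈ 3904.6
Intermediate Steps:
r(y, L) = 18
-420863/(-217993) + 70248/r(384, 304) = -420863/(-217993) + 70248/18 = -420863*(-1/217993) + 70248*(1/18) = 420863/217993 + 11708/3 = 2553524633/653979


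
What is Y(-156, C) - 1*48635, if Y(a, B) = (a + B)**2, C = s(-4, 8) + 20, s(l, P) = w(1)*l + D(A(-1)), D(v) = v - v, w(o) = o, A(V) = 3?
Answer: -29035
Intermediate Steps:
D(v) = 0
s(l, P) = l (s(l, P) = 1*l + 0 = l + 0 = l)
C = 16 (C = -4 + 20 = 16)
Y(a, B) = (B + a)**2
Y(-156, C) - 1*48635 = (16 - 156)**2 - 1*48635 = (-140)**2 - 48635 = 19600 - 48635 = -29035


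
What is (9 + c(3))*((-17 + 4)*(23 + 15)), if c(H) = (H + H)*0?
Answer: -4446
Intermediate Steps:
c(H) = 0 (c(H) = (2*H)*0 = 0)
(9 + c(3))*((-17 + 4)*(23 + 15)) = (9 + 0)*((-17 + 4)*(23 + 15)) = 9*(-13*38) = 9*(-494) = -4446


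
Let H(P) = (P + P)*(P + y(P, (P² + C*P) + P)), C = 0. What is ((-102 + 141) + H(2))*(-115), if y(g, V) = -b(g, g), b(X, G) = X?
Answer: -4485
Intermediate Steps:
y(g, V) = -g
H(P) = 0 (H(P) = (P + P)*(P - P) = (2*P)*0 = 0)
((-102 + 141) + H(2))*(-115) = ((-102 + 141) + 0)*(-115) = (39 + 0)*(-115) = 39*(-115) = -4485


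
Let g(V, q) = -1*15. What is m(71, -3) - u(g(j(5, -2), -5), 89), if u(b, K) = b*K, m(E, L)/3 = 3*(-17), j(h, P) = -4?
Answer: 1182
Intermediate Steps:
m(E, L) = -153 (m(E, L) = 3*(3*(-17)) = 3*(-51) = -153)
g(V, q) = -15
u(b, K) = K*b
m(71, -3) - u(g(j(5, -2), -5), 89) = -153 - 89*(-15) = -153 - 1*(-1335) = -153 + 1335 = 1182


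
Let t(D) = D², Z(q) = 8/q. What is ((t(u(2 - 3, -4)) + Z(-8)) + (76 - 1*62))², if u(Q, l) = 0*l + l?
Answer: 841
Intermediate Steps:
u(Q, l) = l (u(Q, l) = 0 + l = l)
((t(u(2 - 3, -4)) + Z(-8)) + (76 - 1*62))² = (((-4)² + 8/(-8)) + (76 - 1*62))² = ((16 + 8*(-⅛)) + (76 - 62))² = ((16 - 1) + 14)² = (15 + 14)² = 29² = 841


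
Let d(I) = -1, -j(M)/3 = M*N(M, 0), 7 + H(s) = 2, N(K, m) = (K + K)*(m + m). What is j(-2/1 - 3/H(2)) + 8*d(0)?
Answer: -8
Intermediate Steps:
N(K, m) = 4*K*m (N(K, m) = (2*K)*(2*m) = 4*K*m)
H(s) = -5 (H(s) = -7 + 2 = -5)
j(M) = 0 (j(M) = -3*M*4*M*0 = -3*M*0 = -3*0 = 0)
j(-2/1 - 3/H(2)) + 8*d(0) = 0 + 8*(-1) = 0 - 8 = -8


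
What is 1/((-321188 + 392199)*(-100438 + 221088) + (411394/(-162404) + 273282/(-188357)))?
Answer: 15294965114/131039264063306630307 ≈ 1.1672e-10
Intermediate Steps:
1/((-321188 + 392199)*(-100438 + 221088) + (411394/(-162404) + 273282/(-188357))) = 1/(71011*120650 + (411394*(-1/162404) + 273282*(-1/188357))) = 1/(8567477150 + (-205697/81202 - 273282/188357)) = 1/(8567477150 - 60935514793/15294965114) = 1/(131039264063306630307/15294965114) = 15294965114/131039264063306630307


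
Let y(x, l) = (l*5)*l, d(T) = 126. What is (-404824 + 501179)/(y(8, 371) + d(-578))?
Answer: 13765/98333 ≈ 0.13998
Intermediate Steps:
y(x, l) = 5*l² (y(x, l) = (5*l)*l = 5*l²)
(-404824 + 501179)/(y(8, 371) + d(-578)) = (-404824 + 501179)/(5*371² + 126) = 96355/(5*137641 + 126) = 96355/(688205 + 126) = 96355/688331 = 96355*(1/688331) = 13765/98333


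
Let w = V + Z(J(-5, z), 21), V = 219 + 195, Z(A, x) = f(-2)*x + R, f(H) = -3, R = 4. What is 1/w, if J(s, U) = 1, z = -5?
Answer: 1/355 ≈ 0.0028169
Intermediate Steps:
Z(A, x) = 4 - 3*x (Z(A, x) = -3*x + 4 = 4 - 3*x)
V = 414
w = 355 (w = 414 + (4 - 3*21) = 414 + (4 - 63) = 414 - 59 = 355)
1/w = 1/355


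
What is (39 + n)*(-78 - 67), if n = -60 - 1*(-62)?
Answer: -5945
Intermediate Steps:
n = 2 (n = -60 + 62 = 2)
(39 + n)*(-78 - 67) = (39 + 2)*(-78 - 67) = 41*(-145) = -5945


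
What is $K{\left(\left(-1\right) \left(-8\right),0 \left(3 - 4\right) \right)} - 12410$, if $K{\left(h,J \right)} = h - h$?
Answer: $-12410$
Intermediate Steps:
$K{\left(h,J \right)} = 0$
$K{\left(\left(-1\right) \left(-8\right),0 \left(3 - 4\right) \right)} - 12410 = 0 - 12410 = -12410$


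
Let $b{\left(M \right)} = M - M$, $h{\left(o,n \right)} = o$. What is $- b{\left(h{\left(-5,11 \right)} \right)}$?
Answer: $0$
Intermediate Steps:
$b{\left(M \right)} = 0$
$- b{\left(h{\left(-5,11 \right)} \right)} = \left(-1\right) 0 = 0$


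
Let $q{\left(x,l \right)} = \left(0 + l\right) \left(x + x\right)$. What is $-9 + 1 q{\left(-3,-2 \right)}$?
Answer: $3$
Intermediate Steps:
$q{\left(x,l \right)} = 2 l x$ ($q{\left(x,l \right)} = l 2 x = 2 l x$)
$-9 + 1 q{\left(-3,-2 \right)} = -9 + 1 \cdot 2 \left(-2\right) \left(-3\right) = -9 + 1 \cdot 12 = -9 + 12 = 3$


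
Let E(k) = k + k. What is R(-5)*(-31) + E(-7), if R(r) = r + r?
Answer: 296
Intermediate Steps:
R(r) = 2*r
E(k) = 2*k
R(-5)*(-31) + E(-7) = (2*(-5))*(-31) + 2*(-7) = -10*(-31) - 14 = 310 - 14 = 296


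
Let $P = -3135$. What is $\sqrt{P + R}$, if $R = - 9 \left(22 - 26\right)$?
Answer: $i \sqrt{3099} \approx 55.669 i$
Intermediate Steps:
$R = 36$ ($R = - 9 \left(22 - 26\right) = \left(-9\right) \left(-4\right) = 36$)
$\sqrt{P + R} = \sqrt{-3135 + 36} = \sqrt{-3099} = i \sqrt{3099}$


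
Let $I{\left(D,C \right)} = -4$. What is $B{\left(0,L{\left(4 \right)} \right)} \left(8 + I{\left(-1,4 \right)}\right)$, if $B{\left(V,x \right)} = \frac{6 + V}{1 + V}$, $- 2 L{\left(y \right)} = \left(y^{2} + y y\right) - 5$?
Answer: $24$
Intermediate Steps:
$L{\left(y \right)} = \frac{5}{2} - y^{2}$ ($L{\left(y \right)} = - \frac{\left(y^{2} + y y\right) - 5}{2} = - \frac{\left(y^{2} + y^{2}\right) - 5}{2} = - \frac{2 y^{2} - 5}{2} = - \frac{-5 + 2 y^{2}}{2} = \frac{5}{2} - y^{2}$)
$B{\left(V,x \right)} = \frac{6 + V}{1 + V}$
$B{\left(0,L{\left(4 \right)} \right)} \left(8 + I{\left(-1,4 \right)}\right) = \frac{6 + 0}{1 + 0} \left(8 - 4\right) = 1^{-1} \cdot 6 \cdot 4 = 1 \cdot 6 \cdot 4 = 6 \cdot 4 = 24$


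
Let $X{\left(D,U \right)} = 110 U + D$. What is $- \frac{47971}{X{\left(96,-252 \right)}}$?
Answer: $\frac{47971}{27624} \approx 1.7366$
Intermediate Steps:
$X{\left(D,U \right)} = D + 110 U$
$- \frac{47971}{X{\left(96,-252 \right)}} = - \frac{47971}{96 + 110 \left(-252\right)} = - \frac{47971}{96 - 27720} = - \frac{47971}{-27624} = \left(-47971\right) \left(- \frac{1}{27624}\right) = \frac{47971}{27624}$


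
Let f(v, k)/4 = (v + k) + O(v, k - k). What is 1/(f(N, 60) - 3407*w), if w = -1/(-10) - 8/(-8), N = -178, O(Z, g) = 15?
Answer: -10/41597 ≈ -0.00024040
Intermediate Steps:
w = 11/10 (w = -1*(-1/10) - 8*(-1/8) = 1/10 + 1 = 11/10 ≈ 1.1000)
f(v, k) = 60 + 4*k + 4*v (f(v, k) = 4*((v + k) + 15) = 4*((k + v) + 15) = 4*(15 + k + v) = 60 + 4*k + 4*v)
1/(f(N, 60) - 3407*w) = 1/((60 + 4*60 + 4*(-178)) - 3407*11/10) = 1/((60 + 240 - 712) - 37477/10) = 1/(-412 - 37477/10) = 1/(-41597/10) = -10/41597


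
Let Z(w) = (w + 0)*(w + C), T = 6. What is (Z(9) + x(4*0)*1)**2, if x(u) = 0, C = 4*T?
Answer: 88209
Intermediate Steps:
C = 24 (C = 4*6 = 24)
Z(w) = w*(24 + w) (Z(w) = (w + 0)*(w + 24) = w*(24 + w))
(Z(9) + x(4*0)*1)**2 = (9*(24 + 9) + 0*1)**2 = (9*33 + 0)**2 = (297 + 0)**2 = 297**2 = 88209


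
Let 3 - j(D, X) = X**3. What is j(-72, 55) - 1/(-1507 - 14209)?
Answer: -2614702351/15716 ≈ -1.6637e+5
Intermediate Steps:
j(D, X) = 3 - X**3
j(-72, 55) - 1/(-1507 - 14209) = (3 - 1*55**3) - 1/(-1507 - 14209) = (3 - 1*166375) - 1/(-15716) = (3 - 166375) - 1*(-1/15716) = -166372 + 1/15716 = -2614702351/15716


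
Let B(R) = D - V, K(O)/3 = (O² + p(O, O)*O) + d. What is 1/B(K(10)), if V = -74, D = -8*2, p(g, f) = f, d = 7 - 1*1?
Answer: 1/58 ≈ 0.017241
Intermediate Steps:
d = 6 (d = 7 - 1 = 6)
D = -16
K(O) = 18 + 6*O² (K(O) = 3*((O² + O*O) + 6) = 3*((O² + O²) + 6) = 3*(2*O² + 6) = 3*(6 + 2*O²) = 18 + 6*O²)
B(R) = 58 (B(R) = -16 - 1*(-74) = -16 + 74 = 58)
1/B(K(10)) = 1/58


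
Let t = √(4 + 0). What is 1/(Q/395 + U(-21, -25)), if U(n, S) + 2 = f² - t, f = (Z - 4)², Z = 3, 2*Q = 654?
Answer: -395/858 ≈ -0.46037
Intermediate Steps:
Q = 327 (Q = (½)*654 = 327)
f = 1 (f = (3 - 4)² = (-1)² = 1)
t = 2 (t = √4 = 2)
U(n, S) = -3 (U(n, S) = -2 + (1² - 1*2) = -2 + (1 - 2) = -2 - 1 = -3)
1/(Q/395 + U(-21, -25)) = 1/(327/395 - 3) = 1/(-858/395) = -395/858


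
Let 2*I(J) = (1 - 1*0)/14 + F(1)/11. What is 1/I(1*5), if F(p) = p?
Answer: 308/25 ≈ 12.320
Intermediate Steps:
I(J) = 25/308 (I(J) = ((1 - 1*0)/14 + 1/11)/2 = ((1 + 0)*(1/14) + 1*(1/11))/2 = (1*(1/14) + 1/11)/2 = (1/14 + 1/11)/2 = (1/2)*(25/154) = 25/308)
1/I(1*5) = 1/(25/308) = 308/25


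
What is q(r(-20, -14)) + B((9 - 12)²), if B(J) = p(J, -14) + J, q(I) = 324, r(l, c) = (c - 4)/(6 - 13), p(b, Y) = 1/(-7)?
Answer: 2330/7 ≈ 332.86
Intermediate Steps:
p(b, Y) = -⅐
r(l, c) = 4/7 - c/7 (r(l, c) = (-4 + c)/(-7) = (-4 + c)*(-⅐) = 4/7 - c/7)
B(J) = -⅐ + J
q(r(-20, -14)) + B((9 - 12)²) = 324 + (-⅐ + (9 - 12)²) = 324 + (-⅐ + (-3)²) = 324 + (-⅐ + 9) = 324 + 62/7 = 2330/7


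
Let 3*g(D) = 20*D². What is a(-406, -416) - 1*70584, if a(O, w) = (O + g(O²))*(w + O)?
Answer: -148896569526932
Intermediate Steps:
g(D) = 20*D²/3 (g(D) = (20*D²)/3 = 20*D²/3)
a(O, w) = (O + w)*(O + 20*O⁴/3) (a(O, w) = (O + 20*(O²)²/3)*(w + O) = (O + 20*O⁴/3)*(O + w) = (O + w)*(O + 20*O⁴/3))
a(-406, -416) - 1*70584 = (⅓)*(-406)*(3*(-406) + 3*(-416) + 20*(-406)⁴ + 20*(-416)*(-406)³) - 1*70584 = (⅓)*(-406)*(-1218 - 1248 + 20*27170906896 + 20*(-416)*(-66923416)) - 70584 = (⅓)*(-406)*(-1218 - 1248 + 543418137920 + 556802821120) - 70584 = (⅓)*(-406)*1100220956574 - 70584 = -148896569456348 - 70584 = -148896569526932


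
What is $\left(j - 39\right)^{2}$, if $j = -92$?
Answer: $17161$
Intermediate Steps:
$\left(j - 39\right)^{2} = \left(-92 - 39\right)^{2} = \left(-131\right)^{2} = 17161$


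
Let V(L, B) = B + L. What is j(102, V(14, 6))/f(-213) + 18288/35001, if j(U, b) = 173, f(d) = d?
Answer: -239981/828357 ≈ -0.28971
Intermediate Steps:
j(102, V(14, 6))/f(-213) + 18288/35001 = 173/(-213) + 18288/35001 = 173*(-1/213) + 18288*(1/35001) = -173/213 + 2032/3889 = -239981/828357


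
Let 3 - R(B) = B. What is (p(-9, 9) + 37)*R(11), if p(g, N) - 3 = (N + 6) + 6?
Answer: -488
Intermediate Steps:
R(B) = 3 - B
p(g, N) = 15 + N (p(g, N) = 3 + ((N + 6) + 6) = 3 + ((6 + N) + 6) = 3 + (12 + N) = 15 + N)
(p(-9, 9) + 37)*R(11) = ((15 + 9) + 37)*(3 - 1*11) = (24 + 37)*(3 - 11) = 61*(-8) = -488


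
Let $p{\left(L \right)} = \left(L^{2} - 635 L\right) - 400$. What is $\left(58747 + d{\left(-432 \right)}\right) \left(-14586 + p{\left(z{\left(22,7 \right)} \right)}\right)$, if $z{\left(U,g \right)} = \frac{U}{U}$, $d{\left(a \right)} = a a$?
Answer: $-3832695020$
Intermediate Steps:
$d{\left(a \right)} = a^{2}$
$z{\left(U,g \right)} = 1$
$p{\left(L \right)} = -400 + L^{2} - 635 L$
$\left(58747 + d{\left(-432 \right)}\right) \left(-14586 + p{\left(z{\left(22,7 \right)} \right)}\right) = \left(58747 + \left(-432\right)^{2}\right) \left(-14586 - \left(1035 - 1\right)\right) = \left(58747 + 186624\right) \left(-14586 - 1034\right) = 245371 \left(-14586 - 1034\right) = 245371 \left(-15620\right) = -3832695020$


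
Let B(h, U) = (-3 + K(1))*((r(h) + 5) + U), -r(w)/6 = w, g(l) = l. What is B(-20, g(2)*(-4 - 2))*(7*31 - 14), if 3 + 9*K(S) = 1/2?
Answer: -1353401/18 ≈ -75189.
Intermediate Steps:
r(w) = -6*w
K(S) = -5/18 (K(S) = -⅓ + (⅑)/2 = -⅓ + (⅑)*(½) = -⅓ + 1/18 = -5/18)
B(h, U) = -295/18 - 59*U/18 + 59*h/3 (B(h, U) = (-3 - 5/18)*((-6*h + 5) + U) = -59*((5 - 6*h) + U)/18 = -59*(5 + U - 6*h)/18 = -295/18 - 59*U/18 + 59*h/3)
B(-20, g(2)*(-4 - 2))*(7*31 - 14) = (-295/18 - 59*(-4 - 2)/9 + (59/3)*(-20))*(7*31 - 14) = (-295/18 - 59*(-6)/9 - 1180/3)*(217 - 14) = (-295/18 - 59/18*(-12) - 1180/3)*203 = (-295/18 + 118/3 - 1180/3)*203 = -6667/18*203 = -1353401/18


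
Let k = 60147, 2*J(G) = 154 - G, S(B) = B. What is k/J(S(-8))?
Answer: 6683/9 ≈ 742.56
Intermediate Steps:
J(G) = 77 - G/2 (J(G) = (154 - G)/2 = 77 - G/2)
k/J(S(-8)) = 60147/(77 - 1/2*(-8)) = 60147/(77 + 4) = 60147/81 = 60147*(1/81) = 6683/9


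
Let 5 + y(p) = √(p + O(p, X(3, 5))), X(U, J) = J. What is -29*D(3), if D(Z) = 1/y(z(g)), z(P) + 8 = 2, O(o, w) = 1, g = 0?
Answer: 29/6 + 29*I*√5/30 ≈ 4.8333 + 2.1615*I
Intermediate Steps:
z(P) = -6 (z(P) = -8 + 2 = -6)
y(p) = -5 + √(1 + p) (y(p) = -5 + √(p + 1) = -5 + √(1 + p))
D(Z) = 1/(-5 + I*√5) (D(Z) = 1/(-5 + √(1 - 6)) = 1/(-5 + √(-5)) = 1/(-5 + I*√5))
-29*D(3) = -29*(-⅙ - I*√5/30) = 29/6 + 29*I*√5/30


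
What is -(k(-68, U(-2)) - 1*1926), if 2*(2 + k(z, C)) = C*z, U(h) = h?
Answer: 1860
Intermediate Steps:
k(z, C) = -2 + C*z/2 (k(z, C) = -2 + (C*z)/2 = -2 + C*z/2)
-(k(-68, U(-2)) - 1*1926) = -((-2 + (½)*(-2)*(-68)) - 1*1926) = -((-2 + 68) - 1926) = -(66 - 1926) = -1*(-1860) = 1860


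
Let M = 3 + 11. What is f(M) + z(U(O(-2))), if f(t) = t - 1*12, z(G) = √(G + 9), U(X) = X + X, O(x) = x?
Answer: 2 + √5 ≈ 4.2361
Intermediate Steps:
U(X) = 2*X
z(G) = √(9 + G)
M = 14
f(t) = -12 + t (f(t) = t - 12 = -12 + t)
f(M) + z(U(O(-2))) = (-12 + 14) + √(9 + 2*(-2)) = 2 + √(9 - 4) = 2 + √5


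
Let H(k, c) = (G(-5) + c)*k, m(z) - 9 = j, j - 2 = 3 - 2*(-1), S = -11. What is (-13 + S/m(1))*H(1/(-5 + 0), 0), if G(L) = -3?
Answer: -657/80 ≈ -8.2125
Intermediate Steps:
j = 7 (j = 2 + (3 - 2*(-1)) = 2 + (3 + 2) = 2 + 5 = 7)
m(z) = 16 (m(z) = 9 + 7 = 16)
H(k, c) = k*(-3 + c) (H(k, c) = (-3 + c)*k = k*(-3 + c))
(-13 + S/m(1))*H(1/(-5 + 0), 0) = (-13 - 11/16)*((-3 + 0)/(-5 + 0)) = (-13 - 11*1/16)*(-3/(-5)) = (-13 - 11/16)*(-⅕*(-3)) = -219/16*⅗ = -657/80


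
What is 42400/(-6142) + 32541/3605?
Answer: 23507411/11070955 ≈ 2.1233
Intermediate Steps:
42400/(-6142) + 32541/3605 = 42400*(-1/6142) + 32541*(1/3605) = -21200/3071 + 32541/3605 = 23507411/11070955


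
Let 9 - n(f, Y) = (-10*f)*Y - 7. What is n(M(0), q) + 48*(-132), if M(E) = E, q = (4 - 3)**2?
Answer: -6320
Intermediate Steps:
q = 1 (q = 1**2 = 1)
n(f, Y) = 16 + 10*Y*f (n(f, Y) = 9 - ((-10*f)*Y - 7) = 9 - (-10*Y*f - 7) = 9 - (-7 - 10*Y*f) = 9 + (7 + 10*Y*f) = 16 + 10*Y*f)
n(M(0), q) + 48*(-132) = (16 + 10*1*0) + 48*(-132) = (16 + 0) - 6336 = 16 - 6336 = -6320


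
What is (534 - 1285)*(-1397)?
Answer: 1049147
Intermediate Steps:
(534 - 1285)*(-1397) = -751*(-1397) = 1049147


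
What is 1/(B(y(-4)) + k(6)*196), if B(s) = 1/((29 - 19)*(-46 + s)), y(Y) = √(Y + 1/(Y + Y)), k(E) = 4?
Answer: 55405780/43438011307 + 5*I*√66/260628067842 ≈ 0.0012755 + 1.5586e-10*I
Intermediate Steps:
y(Y) = √(Y + 1/(2*Y))
B(s) = 1/(-460 + 10*s) (B(s) = 1/(10*(-46 + s)) = 1/(-460 + 10*s))
1/(B(y(-4)) + k(6)*196) = 1/(1/(10*(-46 + √(2/(-4) + 4*(-4))/2)) + 4*196) = 1/(1/(10*(-46 + √(2*(-¼) - 16)/2)) + 784) = 1/(1/(10*(-46 + √(-½ - 16)/2)) + 784) = 1/(1/(10*(-46 + √(-33/2)/2)) + 784) = 1/(1/(10*(-46 + (I*√66/2)/2)) + 784) = 1/(1/(10*(-46 + I*√66/4)) + 784) = 1/(784 + 1/(10*(-46 + I*√66/4)))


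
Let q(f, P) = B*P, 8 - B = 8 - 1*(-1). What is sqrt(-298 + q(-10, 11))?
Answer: I*sqrt(309) ≈ 17.578*I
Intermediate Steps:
B = -1 (B = 8 - (8 - 1*(-1)) = 8 - (8 + 1) = 8 - 1*9 = 8 - 9 = -1)
q(f, P) = -P
sqrt(-298 + q(-10, 11)) = sqrt(-298 - 1*11) = sqrt(-298 - 11) = sqrt(-309) = I*sqrt(309)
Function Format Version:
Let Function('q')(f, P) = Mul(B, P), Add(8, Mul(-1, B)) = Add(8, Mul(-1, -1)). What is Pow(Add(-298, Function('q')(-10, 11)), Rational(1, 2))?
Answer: Mul(I, Pow(309, Rational(1, 2))) ≈ Mul(17.578, I)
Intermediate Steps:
B = -1 (B = Add(8, Mul(-1, Add(8, Mul(-1, -1)))) = Add(8, Mul(-1, Add(8, 1))) = Add(8, Mul(-1, 9)) = Add(8, -9) = -1)
Function('q')(f, P) = Mul(-1, P)
Pow(Add(-298, Function('q')(-10, 11)), Rational(1, 2)) = Pow(Add(-298, Mul(-1, 11)), Rational(1, 2)) = Pow(Add(-298, -11), Rational(1, 2)) = Pow(-309, Rational(1, 2)) = Mul(I, Pow(309, Rational(1, 2)))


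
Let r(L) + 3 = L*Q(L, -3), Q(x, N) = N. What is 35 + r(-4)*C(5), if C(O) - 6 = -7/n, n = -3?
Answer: 110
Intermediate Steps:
r(L) = -3 - 3*L (r(L) = -3 + L*(-3) = -3 - 3*L)
C(O) = 25/3 (C(O) = 6 - 7/(-3) = 6 - 7*(-⅓) = 6 + 7/3 = 25/3)
35 + r(-4)*C(5) = 35 + (-3 - 3*(-4))*(25/3) = 35 + (-3 + 12)*(25/3) = 35 + 9*(25/3) = 35 + 75 = 110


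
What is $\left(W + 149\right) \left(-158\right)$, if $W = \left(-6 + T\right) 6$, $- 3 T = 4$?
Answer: $-16590$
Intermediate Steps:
$T = - \frac{4}{3}$ ($T = \left(- \frac{1}{3}\right) 4 = - \frac{4}{3} \approx -1.3333$)
$W = -44$ ($W = \left(-6 - \frac{4}{3}\right) 6 = \left(- \frac{22}{3}\right) 6 = -44$)
$\left(W + 149\right) \left(-158\right) = \left(-44 + 149\right) \left(-158\right) = 105 \left(-158\right) = -16590$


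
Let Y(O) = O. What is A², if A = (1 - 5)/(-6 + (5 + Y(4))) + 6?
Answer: 196/9 ≈ 21.778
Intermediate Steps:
A = 14/3 (A = (1 - 5)/(-6 + (5 + 4)) + 6 = -4/(-6 + 9) + 6 = -4/3 + 6 = 14/3 ≈ 4.6667)
A² = (14/3)² = 196/9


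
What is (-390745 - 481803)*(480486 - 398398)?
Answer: -71625720224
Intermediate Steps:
(-390745 - 481803)*(480486 - 398398) = -872548*82088 = -71625720224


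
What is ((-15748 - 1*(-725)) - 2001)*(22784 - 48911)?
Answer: 444786048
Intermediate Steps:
((-15748 - 1*(-725)) - 2001)*(22784 - 48911) = ((-15748 + 725) - 2001)*(-26127) = (-15023 - 2001)*(-26127) = -17024*(-26127) = 444786048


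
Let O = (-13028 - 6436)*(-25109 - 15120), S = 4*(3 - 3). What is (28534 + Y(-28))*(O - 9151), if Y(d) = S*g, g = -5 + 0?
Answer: 22342353268070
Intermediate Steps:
S = 0 (S = 4*0 = 0)
g = -5
O = 783017256 (O = -19464*(-40229) = 783017256)
Y(d) = 0 (Y(d) = 0*(-5) = 0)
(28534 + Y(-28))*(O - 9151) = (28534 + 0)*(783017256 - 9151) = 28534*783008105 = 22342353268070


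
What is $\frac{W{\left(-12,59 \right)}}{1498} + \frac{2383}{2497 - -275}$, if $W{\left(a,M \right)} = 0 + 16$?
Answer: $\frac{258149}{296604} \approx 0.87035$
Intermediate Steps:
$W{\left(a,M \right)} = 16$
$\frac{W{\left(-12,59 \right)}}{1498} + \frac{2383}{2497 - -275} = \frac{16}{1498} + \frac{2383}{2497 - -275} = 16 \cdot \frac{1}{1498} + \frac{2383}{2497 + 275} = \frac{8}{749} + \frac{2383}{2772} = \frac{258149}{296604}$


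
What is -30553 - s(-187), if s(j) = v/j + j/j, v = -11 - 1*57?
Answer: -336098/11 ≈ -30554.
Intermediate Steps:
v = -68 (v = -11 - 57 = -68)
s(j) = 1 - 68/j (s(j) = -68/j + j/j = -68/j + 1 = 1 - 68/j)
-30553 - s(-187) = -30553 - (-68 - 187)/(-187) = -30553 - (-1)*(-255)/187 = -30553 - 1*15/11 = -30553 - 15/11 = -336098/11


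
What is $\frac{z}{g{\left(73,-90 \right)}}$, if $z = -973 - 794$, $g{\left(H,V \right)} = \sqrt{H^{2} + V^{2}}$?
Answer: $- \frac{1767 \sqrt{13429}}{13429} \approx -15.248$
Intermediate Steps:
$z = -1767$ ($z = -973 - 794 = -1767$)
$\frac{z}{g{\left(73,-90 \right)}} = - \frac{1767}{\sqrt{73^{2} + \left(-90\right)^{2}}} = - \frac{1767}{\sqrt{5329 + 8100}} = - \frac{1767}{\sqrt{13429}} = - 1767 \frac{\sqrt{13429}}{13429} = - \frac{1767 \sqrt{13429}}{13429}$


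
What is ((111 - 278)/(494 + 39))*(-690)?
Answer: 115230/533 ≈ 216.19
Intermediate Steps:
((111 - 278)/(494 + 39))*(-690) = -167/533*(-690) = 115230/533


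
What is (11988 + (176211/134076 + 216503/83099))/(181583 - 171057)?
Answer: 44536316707943/39092095707208 ≈ 1.1393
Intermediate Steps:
(11988 + (176211/134076 + 216503/83099))/(181583 - 171057) = (11988 + (176211*(1/134076) + 216503*(1/83099)))/10526 = (11988 + (58737/44692 + 216503/83099))*(1/10526) = (11988 + 14556938039/3713860508)*(1/10526) = (44536316707943/3713860508)*(1/10526) = 44536316707943/39092095707208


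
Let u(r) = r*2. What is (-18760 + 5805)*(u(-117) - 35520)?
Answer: 463193070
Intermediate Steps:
u(r) = 2*r
(-18760 + 5805)*(u(-117) - 35520) = (-18760 + 5805)*(2*(-117) - 35520) = -12955*(-234 - 35520) = -12955*(-35754) = 463193070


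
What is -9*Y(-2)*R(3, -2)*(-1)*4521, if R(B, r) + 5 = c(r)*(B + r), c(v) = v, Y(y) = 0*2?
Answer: 0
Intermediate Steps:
Y(y) = 0
R(B, r) = -5 + r*(B + r)
-9*Y(-2)*R(3, -2)*(-1)*4521 = -9*0*(-5 + (-2)**2 + 3*(-2))*(-1)*4521 = -9*0*(-5 + 4 - 6)*(-1)*4521 = -9*0*(-7)*(-1)*4521 = -0*(-1)*4521 = -9*0*4521 = 0*4521 = 0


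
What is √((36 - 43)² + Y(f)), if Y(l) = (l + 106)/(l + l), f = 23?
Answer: √109618/46 ≈ 7.1975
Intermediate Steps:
Y(l) = (106 + l)/(2*l) (Y(l) = (106 + l)/((2*l)) = (106 + l)*(1/(2*l)) = (106 + l)/(2*l))
√((36 - 43)² + Y(f)) = √((36 - 43)² + (½)*(106 + 23)/23) = √((-7)² + (½)*(1/23)*129) = √(49 + 129/46) = √(2383/46) = √109618/46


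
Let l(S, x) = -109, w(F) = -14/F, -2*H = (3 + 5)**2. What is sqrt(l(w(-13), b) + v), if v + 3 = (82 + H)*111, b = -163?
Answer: sqrt(5438) ≈ 73.743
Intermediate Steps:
H = -32 (H = -(3 + 5)**2/2 = -1/2*8**2 = -1/2*64 = -32)
v = 5547 (v = -3 + (82 - 32)*111 = -3 + 50*111 = -3 + 5550 = 5547)
sqrt(l(w(-13), b) + v) = sqrt(-109 + 5547) = sqrt(5438)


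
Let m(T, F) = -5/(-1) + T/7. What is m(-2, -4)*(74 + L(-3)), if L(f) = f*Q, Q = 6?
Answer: 264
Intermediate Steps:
L(f) = 6*f (L(f) = f*6 = 6*f)
m(T, F) = 5 + T/7 (m(T, F) = -5*(-1) + T*(1/7) = 5 + T/7)
m(-2, -4)*(74 + L(-3)) = (5 + (1/7)*(-2))*(74 + 6*(-3)) = (5 - 2/7)*(74 - 18) = (33/7)*56 = 264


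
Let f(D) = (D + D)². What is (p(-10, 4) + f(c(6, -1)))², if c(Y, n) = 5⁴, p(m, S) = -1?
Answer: 2441403125001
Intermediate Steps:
c(Y, n) = 625
f(D) = 4*D² (f(D) = (2*D)² = 4*D²)
(p(-10, 4) + f(c(6, -1)))² = (-1 + 4*625²)² = (-1 + 4*390625)² = (-1 + 1562500)² = 1562499² = 2441403125001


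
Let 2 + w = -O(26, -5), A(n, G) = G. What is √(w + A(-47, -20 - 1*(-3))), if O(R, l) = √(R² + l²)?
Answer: √(-19 - √701) ≈ 6.7436*I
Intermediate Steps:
w = -2 - √701 (w = -2 - √(26² + (-5)²) = -2 - √(676 + 25) = -2 - √701 ≈ -28.476)
√(w + A(-47, -20 - 1*(-3))) = √((-2 - √701) + (-20 - 1*(-3))) = √((-2 - √701) + (-20 + 3)) = √((-2 - √701) - 17) = √(-19 - √701)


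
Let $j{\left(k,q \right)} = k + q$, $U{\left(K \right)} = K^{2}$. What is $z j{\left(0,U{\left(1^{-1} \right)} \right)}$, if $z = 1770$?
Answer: $1770$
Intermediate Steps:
$z j{\left(0,U{\left(1^{-1} \right)} \right)} = 1770 \left(0 + \left(1^{-1}\right)^{2}\right) = 1770 \left(0 + 1^{2}\right) = 1770 \left(0 + 1\right) = 1770 \cdot 1 = 1770$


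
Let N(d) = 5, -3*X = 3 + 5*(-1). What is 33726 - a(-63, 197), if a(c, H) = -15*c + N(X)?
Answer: 32776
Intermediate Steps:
X = 2/3 (X = -(3 + 5*(-1))/3 = -(3 - 5)/3 = -1/3*(-2) = 2/3 ≈ 0.66667)
a(c, H) = 5 - 15*c (a(c, H) = -15*c + 5 = 5 - 15*c)
33726 - a(-63, 197) = 33726 - (5 - 15*(-63)) = 33726 - (5 + 945) = 33726 - 1*950 = 33726 - 950 = 32776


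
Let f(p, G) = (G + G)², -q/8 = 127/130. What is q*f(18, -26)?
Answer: -105664/5 ≈ -21133.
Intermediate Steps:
q = -508/65 (q = -1016/130 = -8*127/130 = -508/65 ≈ -7.8154)
f(p, G) = 4*G² (f(p, G) = (2*G)² = 4*G²)
q*f(18, -26) = -2032*(-26)²/65 = -2032*676/65 = -508/65*2704 = -105664/5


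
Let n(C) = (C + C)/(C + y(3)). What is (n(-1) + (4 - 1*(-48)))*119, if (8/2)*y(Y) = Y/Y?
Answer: 19516/3 ≈ 6505.3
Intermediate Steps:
y(Y) = 1/4 (y(Y) = (Y/Y)/4 = (1/4)*1 = 1/4)
n(C) = 2*C/(1/4 + C) (n(C) = (C + C)/(C + 1/4) = (2*C)/(1/4 + C) = 2*C/(1/4 + C))
(n(-1) + (4 - 1*(-48)))*119 = (8*(-1)/(1 + 4*(-1)) + (4 - 1*(-48)))*119 = (8*(-1)/(1 - 4) + (4 + 48))*119 = (8*(-1)/(-3) + 52)*119 = (8*(-1)*(-1/3) + 52)*119 = (8/3 + 52)*119 = (164/3)*119 = 19516/3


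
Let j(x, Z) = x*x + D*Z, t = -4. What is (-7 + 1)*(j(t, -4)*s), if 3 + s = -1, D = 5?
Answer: -96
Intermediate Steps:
s = -4 (s = -3 - 1 = -4)
j(x, Z) = x**2 + 5*Z (j(x, Z) = x*x + 5*Z = x**2 + 5*Z)
(-7 + 1)*(j(t, -4)*s) = (-7 + 1)*(((-4)**2 + 5*(-4))*(-4)) = -6*(16 - 20)*(-4) = -(-24)*(-4) = -6*16 = -96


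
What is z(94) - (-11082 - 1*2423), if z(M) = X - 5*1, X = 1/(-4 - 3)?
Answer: 94499/7 ≈ 13500.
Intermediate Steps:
X = -⅐ (X = 1/(-7) = -⅐ ≈ -0.14286)
z(M) = -36/7 (z(M) = -⅐ - 5*1 = -⅐ - 5 = -36/7)
z(94) - (-11082 - 1*2423) = -36/7 - (-11082 - 1*2423) = -36/7 - (-11082 - 2423) = -36/7 - 1*(-13505) = -36/7 + 13505 = 94499/7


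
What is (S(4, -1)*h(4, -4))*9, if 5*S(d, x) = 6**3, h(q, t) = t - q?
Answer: -15552/5 ≈ -3110.4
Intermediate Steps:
S(d, x) = 216/5 (S(d, x) = (1/5)*6**3 = (1/5)*216 = 216/5)
(S(4, -1)*h(4, -4))*9 = (216*(-4 - 1*4)/5)*9 = (216*(-4 - 4)/5)*9 = ((216/5)*(-8))*9 = -1728/5*9 = -15552/5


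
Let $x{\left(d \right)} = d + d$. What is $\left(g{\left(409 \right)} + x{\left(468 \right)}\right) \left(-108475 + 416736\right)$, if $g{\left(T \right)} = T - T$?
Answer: $288532296$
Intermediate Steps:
$x{\left(d \right)} = 2 d$
$g{\left(T \right)} = 0$
$\left(g{\left(409 \right)} + x{\left(468 \right)}\right) \left(-108475 + 416736\right) = \left(0 + 2 \cdot 468\right) \left(-108475 + 416736\right) = \left(0 + 936\right) 308261 = 936 \cdot 308261 = 288532296$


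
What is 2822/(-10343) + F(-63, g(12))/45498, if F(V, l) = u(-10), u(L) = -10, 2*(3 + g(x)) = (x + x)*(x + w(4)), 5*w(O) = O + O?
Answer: -64249393/235292907 ≈ -0.27306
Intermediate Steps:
w(O) = 2*O/5 (w(O) = (O + O)/5 = (2*O)/5 = 2*O/5)
g(x) = -3 + x*(8/5 + x) (g(x) = -3 + ((x + x)*(x + (⅖)*4))/2 = -3 + ((2*x)*(x + 8/5))/2 = -3 + ((2*x)*(8/5 + x))/2 = -3 + (2*x*(8/5 + x))/2 = -3 + x*(8/5 + x))
F(V, l) = -10
2822/(-10343) + F(-63, g(12))/45498 = 2822/(-10343) - 10/45498 = 2822*(-1/10343) - 10*1/45498 = -2822/10343 - 5/22749 = -64249393/235292907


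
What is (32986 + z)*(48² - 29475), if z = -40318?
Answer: 199217772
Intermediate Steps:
(32986 + z)*(48² - 29475) = (32986 - 40318)*(48² - 29475) = -7332*(2304 - 29475) = -7332*(-27171) = 199217772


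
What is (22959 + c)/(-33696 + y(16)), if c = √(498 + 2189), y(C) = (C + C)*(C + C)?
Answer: -22959/32672 - √2687/32672 ≈ -0.70430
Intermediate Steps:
y(C) = 4*C² (y(C) = (2*C)*(2*C) = 4*C²)
c = √2687 ≈ 51.836
(22959 + c)/(-33696 + y(16)) = (22959 + √2687)/(-33696 + 4*16²) = (22959 + √2687)/(-33696 + 4*256) = (22959 + √2687)/(-33696 + 1024) = (22959 + √2687)/(-32672) = (22959 + √2687)*(-1/32672) = -22959/32672 - √2687/32672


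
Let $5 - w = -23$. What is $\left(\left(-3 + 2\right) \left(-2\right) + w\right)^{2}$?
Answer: $900$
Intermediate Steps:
$w = 28$ ($w = 5 - -23 = 5 + 23 = 28$)
$\left(\left(-3 + 2\right) \left(-2\right) + w\right)^{2} = \left(\left(-3 + 2\right) \left(-2\right) + 28\right)^{2} = \left(\left(-1\right) \left(-2\right) + 28\right)^{2} = \left(2 + 28\right)^{2} = 30^{2} = 900$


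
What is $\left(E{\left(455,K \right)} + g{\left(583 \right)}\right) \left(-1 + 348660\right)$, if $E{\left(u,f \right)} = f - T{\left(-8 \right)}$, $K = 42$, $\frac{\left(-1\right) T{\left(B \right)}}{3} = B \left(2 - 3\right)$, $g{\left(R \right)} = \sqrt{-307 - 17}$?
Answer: $23011494 + 6275862 i \approx 2.3011 \cdot 10^{7} + 6.2759 \cdot 10^{6} i$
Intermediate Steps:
$g{\left(R \right)} = 18 i$ ($g{\left(R \right)} = \sqrt{-324} = 18 i$)
$T{\left(B \right)} = 3 B$ ($T{\left(B \right)} = - 3 B \left(2 - 3\right) = - 3 B \left(-1\right) = - 3 \left(- B\right) = 3 B$)
$E{\left(u,f \right)} = 24 + f$ ($E{\left(u,f \right)} = f - 3 \left(-8\right) = f - -24 = f + 24 = 24 + f$)
$\left(E{\left(455,K \right)} + g{\left(583 \right)}\right) \left(-1 + 348660\right) = \left(\left(24 + 42\right) + 18 i\right) \left(-1 + 348660\right) = \left(66 + 18 i\right) 348659 = 23011494 + 6275862 i$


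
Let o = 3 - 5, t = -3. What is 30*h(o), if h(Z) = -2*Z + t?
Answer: 30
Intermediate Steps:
o = -2
h(Z) = -3 - 2*Z (h(Z) = -2*Z - 3 = -3 - 2*Z)
30*h(o) = 30*(-3 - 2*(-2)) = 30*(-3 + 4) = 30*1 = 30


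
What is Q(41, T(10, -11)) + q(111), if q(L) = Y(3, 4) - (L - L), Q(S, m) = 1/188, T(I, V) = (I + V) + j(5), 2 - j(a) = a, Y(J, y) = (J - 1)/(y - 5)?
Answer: -375/188 ≈ -1.9947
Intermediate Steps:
Y(J, y) = (-1 + J)/(-5 + y)
j(a) = 2 - a
T(I, V) = -3 + I + V (T(I, V) = (I + V) + (2 - 1*5) = (I + V) + (2 - 5) = (I + V) - 3 = -3 + I + V)
Q(S, m) = 1/188
q(L) = -2 (q(L) = (-1 + 3)/(-5 + 4) - (L - L) = 2/(-1) - 1*0 = -1*2 + 0 = -2 + 0 = -2)
Q(41, T(10, -11)) + q(111) = 1/188 - 2 = -375/188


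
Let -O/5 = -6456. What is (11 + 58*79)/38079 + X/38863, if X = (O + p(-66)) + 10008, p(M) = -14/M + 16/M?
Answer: 6558864976/5426168649 ≈ 1.2087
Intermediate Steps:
O = 32280 (O = -5*(-6456) = 32280)
p(M) = 2/M
X = 1395503/33 (X = (32280 + 2/(-66)) + 10008 = (32280 + 2*(-1/66)) + 10008 = (32280 - 1/33) + 10008 = 1065239/33 + 10008 = 1395503/33 ≈ 42288.)
(11 + 58*79)/38079 + X/38863 = (11 + 58*79)/38079 + (1395503/33)/38863 = (11 + 4582)*(1/38079) + (1395503/33)*(1/38863) = 4593*(1/38079) + 1395503/1282479 = 1531/12693 + 1395503/1282479 = 6558864976/5426168649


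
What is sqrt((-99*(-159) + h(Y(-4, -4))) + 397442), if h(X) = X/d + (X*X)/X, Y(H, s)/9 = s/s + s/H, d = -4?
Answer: sqrt(1652786)/2 ≈ 642.80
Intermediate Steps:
Y(H, s) = 9 + 9*s/H (Y(H, s) = 9*(s/s + s/H) = 9*(1 + s/H) = 9 + 9*s/H)
h(X) = 3*X/4 (h(X) = X/(-4) + (X*X)/X = X*(-1/4) + X**2/X = -X/4 + X = 3*X/4)
sqrt((-99*(-159) + h(Y(-4, -4))) + 397442) = sqrt((-99*(-159) + 3*(9 + 9*(-4)/(-4))/4) + 397442) = sqrt((15741 + 3*(9 + 9*(-4)*(-1/4))/4) + 397442) = sqrt((15741 + 3*(9 + 9)/4) + 397442) = sqrt((15741 + (3/4)*18) + 397442) = sqrt((15741 + 27/2) + 397442) = sqrt(31509/2 + 397442) = sqrt(826393/2) = sqrt(1652786)/2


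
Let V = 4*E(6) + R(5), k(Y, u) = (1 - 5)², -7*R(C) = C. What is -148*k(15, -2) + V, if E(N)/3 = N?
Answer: -16077/7 ≈ -2296.7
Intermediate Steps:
R(C) = -C/7
k(Y, u) = 16 (k(Y, u) = (-4)² = 16)
E(N) = 3*N
V = 499/7 (V = 4*(3*6) - ⅐*5 = 4*18 - 5/7 = 72 - 5/7 = 499/7 ≈ 71.286)
-148*k(15, -2) + V = -148*16 + 499/7 = -2368 + 499/7 = -16077/7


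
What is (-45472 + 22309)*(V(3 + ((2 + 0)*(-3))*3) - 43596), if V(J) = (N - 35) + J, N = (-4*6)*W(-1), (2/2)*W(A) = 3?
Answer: 1012640034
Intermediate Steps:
W(A) = 3
N = -72 (N = -4*6*3 = -24*3 = -72)
V(J) = -107 + J (V(J) = (-72 - 35) + J = -107 + J)
(-45472 + 22309)*(V(3 + ((2 + 0)*(-3))*3) - 43596) = (-45472 + 22309)*((-107 + (3 + ((2 + 0)*(-3))*3)) - 43596) = -23163*((-107 + (3 + (2*(-3))*3)) - 43596) = -23163*((-107 + (3 - 6*3)) - 43596) = -23163*((-107 + (3 - 18)) - 43596) = -23163*((-107 - 15) - 43596) = -23163*(-122 - 43596) = -23163*(-43718) = 1012640034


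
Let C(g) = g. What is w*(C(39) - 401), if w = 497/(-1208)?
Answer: 89957/604 ≈ 148.94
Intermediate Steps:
w = -497/1208 (w = 497*(-1/1208) = -497/1208 ≈ -0.41142)
w*(C(39) - 401) = -497*(39 - 401)/1208 = -497/1208*(-362) = 89957/604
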